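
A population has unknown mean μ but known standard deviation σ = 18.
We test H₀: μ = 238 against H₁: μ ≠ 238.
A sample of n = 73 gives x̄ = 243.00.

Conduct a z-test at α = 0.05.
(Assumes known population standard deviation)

Answer: z = 2.3734, reject H₀

Derivation:
Standard error: SE = σ/√n = 18/√73 = 2.1067
z-statistic: z = (x̄ - μ₀)/SE = (243.00 - 238)/2.1067 = 2.3734
Critical value: ±1.960
p-value = 0.0176
Decision: reject H₀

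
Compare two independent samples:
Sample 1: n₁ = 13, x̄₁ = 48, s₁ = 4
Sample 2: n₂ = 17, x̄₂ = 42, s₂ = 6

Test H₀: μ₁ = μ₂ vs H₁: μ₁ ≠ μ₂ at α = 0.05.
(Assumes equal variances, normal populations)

Answer: t = 3.1095, reject H₀

Derivation:
Pooled variance: s²_p = [12×4² + 16×6²]/(28) = 27.4286
s_p = 5.2372
SE = s_p×√(1/n₁ + 1/n₂) = 5.2372×√(1/13 + 1/17) = 1.9296
t = (x̄₁ - x̄₂)/SE = (48 - 42)/1.9296 = 3.1095
df = 28, t-critical = ±2.048
Decision: reject H₀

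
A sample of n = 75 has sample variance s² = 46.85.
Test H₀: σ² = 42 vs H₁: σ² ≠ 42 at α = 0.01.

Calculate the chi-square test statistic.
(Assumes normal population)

df = n - 1 = 74
χ² = (n-1)s²/σ₀² = 74×46.85/42 = 82.5452
Critical values: χ²_{0.995,74} = 46.417, χ²_{0.005,74} = 109.074
Rejection region: χ² < 46.417 or χ² > 109.074
Decision: fail to reject H₀

Answer: χ² = 82.5452, fail to reject H₀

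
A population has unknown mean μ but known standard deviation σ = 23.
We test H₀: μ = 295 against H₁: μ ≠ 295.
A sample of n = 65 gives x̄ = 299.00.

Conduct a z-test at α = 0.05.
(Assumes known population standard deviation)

Answer: z = 1.4021, fail to reject H₀

Derivation:
Standard error: SE = σ/√n = 23/√65 = 2.8528
z-statistic: z = (x̄ - μ₀)/SE = (299.00 - 295)/2.8528 = 1.4021
Critical value: ±1.960
p-value = 0.1609
Decision: fail to reject H₀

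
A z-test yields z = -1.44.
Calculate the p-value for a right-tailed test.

Answer: p-value ≈ 0.9251

Derivation:
For z = -1.44:
p = P(Z > -1.44) = 1 - Φ(-1.44) = 0.9251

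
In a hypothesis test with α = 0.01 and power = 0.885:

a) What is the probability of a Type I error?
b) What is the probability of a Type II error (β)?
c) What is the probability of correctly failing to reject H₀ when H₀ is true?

a) Type I error probability = α = 0.01
b) Power = P(reject H₀ | H₁ true) = 1 - β = 0.885, so Type II error probability = β = 1 - Power = 0.115
c) P(fail to reject H₀ | H₀ true) = 1 - α = 0.99

Answer: a) 0.01, b) 0.115, c) 0.99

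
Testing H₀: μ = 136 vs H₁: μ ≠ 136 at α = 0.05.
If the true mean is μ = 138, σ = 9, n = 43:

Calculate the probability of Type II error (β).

SE = σ/√n = 9/√43 = 1.3725
Critical values: μ₀ ± z_0.025×SE = 136 ± 1.960×1.3725
Acceptance region: (133.3099, 138.6901)
Under H₁ (μ = 138): z_high = (138.6901 - 138)/1.3725 = 0.5028, z_low = (133.3099 - 138)/1.3725 = -3.4172
β = P(not reject | H₁) = Φ(0.5028) - Φ(-3.4172) ≈ 0.6921

Answer: β ≈ 0.6921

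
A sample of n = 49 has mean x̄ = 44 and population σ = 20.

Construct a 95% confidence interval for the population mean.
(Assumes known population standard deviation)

Answer: (38.4001, 49.5999)

Derivation:
Confidence level: 95%, α = 0.05
z_0.025 = 1.960
SE = σ/√n = 20/√49 = 2.8571
Margin of error = 1.960 × 2.8571 = 5.5999
CI: x̄ ± margin = 44 ± 5.5999
CI: (38.4001, 49.5999)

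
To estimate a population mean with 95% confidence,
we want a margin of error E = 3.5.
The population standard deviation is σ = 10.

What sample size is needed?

z_0.025 = 1.960
n = (z×σ/E)² = (1.960×10/3.5)²
n = 31.3600
Round up: n = 32

Answer: n = 32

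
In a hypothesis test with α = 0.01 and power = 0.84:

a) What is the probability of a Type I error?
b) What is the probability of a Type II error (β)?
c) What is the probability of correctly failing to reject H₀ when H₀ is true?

a) Type I error probability = α = 0.01
b) Power = P(reject H₀ | H₁ true) = 1 - β = 0.84, so Type II error probability = β = 1 - Power = 0.16
c) P(fail to reject H₀ | H₀ true) = 1 - α = 0.99

Answer: a) 0.01, b) 0.16, c) 0.99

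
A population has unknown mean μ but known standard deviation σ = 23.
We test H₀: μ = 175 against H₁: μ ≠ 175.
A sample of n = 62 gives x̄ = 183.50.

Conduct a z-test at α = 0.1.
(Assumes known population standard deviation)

Standard error: SE = σ/√n = 23/√62 = 2.9210
z-statistic: z = (x̄ - μ₀)/SE = (183.50 - 175)/2.9210 = 2.9100
Critical value: ±1.645
p-value = 0.0036
Decision: reject H₀

Answer: z = 2.9100, reject H₀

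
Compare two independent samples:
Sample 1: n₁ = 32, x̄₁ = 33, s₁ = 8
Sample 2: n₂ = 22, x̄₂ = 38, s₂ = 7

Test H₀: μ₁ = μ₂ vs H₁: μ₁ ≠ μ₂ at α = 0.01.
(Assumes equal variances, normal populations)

Pooled variance: s²_p = [31×8² + 21×7²]/(52) = 57.9423
s_p = 7.6120
SE = s_p×√(1/n₁ + 1/n₂) = 7.6120×√(1/32 + 1/22) = 2.1082
t = (x̄₁ - x̄₂)/SE = (33 - 38)/2.1082 = -2.3717
df = 52, t-critical = ±2.674
Decision: fail to reject H₀

Answer: t = -2.3717, fail to reject H₀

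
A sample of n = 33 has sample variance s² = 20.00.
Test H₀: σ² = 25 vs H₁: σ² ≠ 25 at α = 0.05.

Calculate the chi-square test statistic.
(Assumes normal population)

Answer: χ² = 25.6000, fail to reject H₀

Derivation:
df = n - 1 = 32
χ² = (n-1)s²/σ₀² = 32×20.00/25 = 25.6000
Critical values: χ²_{0.975,32} = 18.291, χ²_{0.025,32} = 49.480
Rejection region: χ² < 18.291 or χ² > 49.480
Decision: fail to reject H₀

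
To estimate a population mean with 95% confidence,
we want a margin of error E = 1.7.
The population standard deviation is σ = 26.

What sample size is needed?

z_0.025 = 1.960
n = (z×σ/E)² = (1.960×26/1.7)²
n = 898.5888
Round up: n = 899

Answer: n = 899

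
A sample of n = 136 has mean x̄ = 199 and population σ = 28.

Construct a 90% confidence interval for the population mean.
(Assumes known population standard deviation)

Answer: (195.0504, 202.9496)

Derivation:
Confidence level: 90%, α = 0.1
z_0.05 = 1.645
SE = σ/√n = 28/√136 = 2.4010
Margin of error = 1.645 × 2.4010 = 3.9496
CI: x̄ ± margin = 199 ± 3.9496
CI: (195.0504, 202.9496)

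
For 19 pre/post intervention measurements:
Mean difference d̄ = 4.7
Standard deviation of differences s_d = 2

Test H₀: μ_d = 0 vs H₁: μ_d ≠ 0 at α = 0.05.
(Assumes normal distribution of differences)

df = n - 1 = 18
SE = s_d/√n = 2/√19 = 0.4588
t = d̄/SE = 4.7/0.4588 = 10.2441
Critical value: t_{0.025,18} = ±2.101
p-value < 0.0001
Decision: reject H₀

Answer: t = 10.2441, reject H₀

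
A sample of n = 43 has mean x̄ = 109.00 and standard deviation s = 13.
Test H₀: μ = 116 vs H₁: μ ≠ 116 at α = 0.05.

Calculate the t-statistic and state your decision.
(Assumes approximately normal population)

Answer: t = -3.5309, reject H₀

Derivation:
df = n - 1 = 42
SE = s/√n = 13/√43 = 1.9825
t = (x̄ - μ₀)/SE = (109.00 - 116)/1.9825 = -3.5309
Critical value: t_{0.025,42} = ±2.018
p-value ≈ 0.0010
Decision: reject H₀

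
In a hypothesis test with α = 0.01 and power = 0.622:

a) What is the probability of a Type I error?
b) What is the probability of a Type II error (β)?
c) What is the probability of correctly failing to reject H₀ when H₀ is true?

a) Type I error probability = α = 0.01
b) Power = P(reject H₀ | H₁ true) = 1 - β = 0.622, so Type II error probability = β = 1 - Power = 0.378
c) P(fail to reject H₀ | H₀ true) = 1 - α = 0.99

Answer: a) 0.01, b) 0.378, c) 0.99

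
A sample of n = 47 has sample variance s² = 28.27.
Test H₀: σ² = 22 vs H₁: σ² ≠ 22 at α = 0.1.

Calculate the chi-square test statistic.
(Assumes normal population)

df = n - 1 = 46
χ² = (n-1)s²/σ₀² = 46×28.27/22 = 59.1100
Critical values: χ²_{0.95,46} = 31.439, χ²_{0.05,46} = 62.830
Rejection region: χ² < 31.439 or χ² > 62.830
Decision: fail to reject H₀

Answer: χ² = 59.1100, fail to reject H₀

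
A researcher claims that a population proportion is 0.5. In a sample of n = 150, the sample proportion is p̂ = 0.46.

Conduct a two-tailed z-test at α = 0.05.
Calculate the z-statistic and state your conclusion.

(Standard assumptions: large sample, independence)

Answer: z = -0.9798, fail to reject H₀

Derivation:
H₀: p = 0.5, H₁: p ≠ 0.5
Standard error: SE = √(p₀(1-p₀)/n) = √(0.5×0.5/150) = 0.040825
z-statistic: z = (p̂ - p₀)/SE = (0.46 - 0.5)/0.040825 = -0.9798
Critical value: z_0.025 = ±1.960
p-value = 0.3272
Decision: fail to reject H₀ at α = 0.05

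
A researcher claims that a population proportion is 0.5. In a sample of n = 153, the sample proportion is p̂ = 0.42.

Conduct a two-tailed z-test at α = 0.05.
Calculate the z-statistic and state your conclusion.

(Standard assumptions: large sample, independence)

Answer: z = -1.9791, reject H₀

Derivation:
H₀: p = 0.5, H₁: p ≠ 0.5
Standard error: SE = √(p₀(1-p₀)/n) = √(0.5×0.5/153) = 0.040423
z-statistic: z = (p̂ - p₀)/SE = (0.42 - 0.5)/0.040423 = -1.9791
Critical value: z_0.025 = ±1.960
p-value = 0.0478
Decision: reject H₀ at α = 0.05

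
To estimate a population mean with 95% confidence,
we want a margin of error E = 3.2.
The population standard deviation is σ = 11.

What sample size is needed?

Answer: n = 46

Derivation:
z_0.025 = 1.960
n = (z×σ/E)² = (1.960×11/3.2)²
n = 45.3939
Round up: n = 46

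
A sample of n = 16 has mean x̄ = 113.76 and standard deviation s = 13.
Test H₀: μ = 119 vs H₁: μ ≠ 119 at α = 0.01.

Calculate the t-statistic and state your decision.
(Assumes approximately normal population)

df = n - 1 = 15
SE = s/√n = 13/√16 = 3.2500
t = (x̄ - μ₀)/SE = (113.76 - 119)/3.2500 = -1.6123
Critical value: t_{0.005,15} = ±2.947
p-value ≈ 0.1277
Decision: fail to reject H₀

Answer: t = -1.6123, fail to reject H₀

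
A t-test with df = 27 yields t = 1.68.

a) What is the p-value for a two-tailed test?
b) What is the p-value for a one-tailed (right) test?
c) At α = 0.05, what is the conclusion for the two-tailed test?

Answer: a) 0.1045, b) 0.0522, c) fail to reject H₀

Derivation:
Using t-distribution with df = 27:
a) Two-tailed: p = 2×P(T > 1.68) = 0.1045
b) One-tailed: p = P(T > 1.68) = 0.0522
c) 0.1045 ≥ 0.05, fail to reject H₀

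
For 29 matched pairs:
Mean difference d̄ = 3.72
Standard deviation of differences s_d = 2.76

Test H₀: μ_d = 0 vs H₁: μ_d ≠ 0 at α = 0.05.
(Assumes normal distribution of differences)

Answer: t = 7.2585, reject H₀

Derivation:
df = n - 1 = 28
SE = s_d/√n = 2.76/√29 = 0.5125
t = d̄/SE = 3.72/0.5125 = 7.2585
Critical value: t_{0.025,28} = ±2.048
p-value < 0.0001
Decision: reject H₀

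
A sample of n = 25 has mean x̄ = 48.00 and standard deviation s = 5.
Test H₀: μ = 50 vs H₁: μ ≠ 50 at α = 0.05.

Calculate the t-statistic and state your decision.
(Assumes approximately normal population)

df = n - 1 = 24
SE = s/√n = 5/√25 = 1.0000
t = (x̄ - μ₀)/SE = (48.00 - 50)/1.0000 = -2.0000
Critical value: t_{0.025,24} = ±2.064
p-value ≈ 0.0569
Decision: fail to reject H₀

Answer: t = -2.0000, fail to reject H₀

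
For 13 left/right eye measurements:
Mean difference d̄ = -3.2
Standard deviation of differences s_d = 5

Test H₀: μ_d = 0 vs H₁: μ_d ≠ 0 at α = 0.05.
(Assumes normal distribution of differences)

Answer: t = -2.3075, reject H₀

Derivation:
df = n - 1 = 12
SE = s_d/√n = 5/√13 = 1.3868
t = d̄/SE = -3.2/1.3868 = -2.3075
Critical value: t_{0.025,12} = ±2.179
p-value ≈ 0.0397
Decision: reject H₀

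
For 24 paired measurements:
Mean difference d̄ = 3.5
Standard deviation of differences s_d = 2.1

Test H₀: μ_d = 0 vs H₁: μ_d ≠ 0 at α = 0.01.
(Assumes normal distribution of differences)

Answer: t = 8.1642, reject H₀

Derivation:
df = n - 1 = 23
SE = s_d/√n = 2.1/√24 = 0.4287
t = d̄/SE = 3.5/0.4287 = 8.1642
Critical value: t_{0.005,23} = ±2.807
p-value < 0.0001
Decision: reject H₀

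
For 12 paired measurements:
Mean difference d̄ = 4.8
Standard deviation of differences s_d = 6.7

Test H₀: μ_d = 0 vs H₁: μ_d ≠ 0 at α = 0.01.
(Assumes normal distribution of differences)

df = n - 1 = 11
SE = s_d/√n = 6.7/√12 = 1.9341
t = d̄/SE = 4.8/1.9341 = 2.4818
Critical value: t_{0.005,11} = ±3.106
p-value ≈ 0.0305
Decision: fail to reject H₀

Answer: t = 2.4818, fail to reject H₀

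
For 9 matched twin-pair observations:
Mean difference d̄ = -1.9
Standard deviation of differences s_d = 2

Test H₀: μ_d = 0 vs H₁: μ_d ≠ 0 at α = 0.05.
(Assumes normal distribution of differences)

Answer: t = -2.8499, reject H₀

Derivation:
df = n - 1 = 8
SE = s_d/√n = 2/√9 = 0.6667
t = d̄/SE = -1.9/0.6667 = -2.8499
Critical value: t_{0.025,8} = ±2.306
p-value ≈ 0.0215
Decision: reject H₀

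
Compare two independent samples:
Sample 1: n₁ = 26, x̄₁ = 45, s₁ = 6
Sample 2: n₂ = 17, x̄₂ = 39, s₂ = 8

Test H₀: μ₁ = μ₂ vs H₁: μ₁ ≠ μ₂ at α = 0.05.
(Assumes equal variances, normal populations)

Pooled variance: s²_p = [25×6² + 16×8²]/(41) = 46.9268
s_p = 6.8503
SE = s_p×√(1/n₁ + 1/n₂) = 6.8503×√(1/26 + 1/17) = 2.1366
t = (x̄₁ - x̄₂)/SE = (45 - 39)/2.1366 = 2.8082
df = 41, t-critical = ±2.020
Decision: reject H₀

Answer: t = 2.8082, reject H₀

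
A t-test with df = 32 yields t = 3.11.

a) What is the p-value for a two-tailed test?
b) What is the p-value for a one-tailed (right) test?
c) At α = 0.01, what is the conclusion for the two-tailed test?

Using t-distribution with df = 32:
a) Two-tailed: p = 2×P(T > 3.11) = 0.0039
b) One-tailed: p = P(T > 3.11) = 0.0020
c) 0.0039 < 0.01, reject H₀

Answer: a) 0.0039, b) 0.0020, c) reject H₀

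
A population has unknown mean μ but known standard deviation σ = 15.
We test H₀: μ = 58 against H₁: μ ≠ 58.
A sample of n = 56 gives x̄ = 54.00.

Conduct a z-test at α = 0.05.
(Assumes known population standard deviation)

Standard error: SE = σ/√n = 15/√56 = 2.0045
z-statistic: z = (x̄ - μ₀)/SE = (54.00 - 58)/2.0045 = -1.9955
Critical value: ±1.960
p-value = 0.0460
Decision: reject H₀

Answer: z = -1.9955, reject H₀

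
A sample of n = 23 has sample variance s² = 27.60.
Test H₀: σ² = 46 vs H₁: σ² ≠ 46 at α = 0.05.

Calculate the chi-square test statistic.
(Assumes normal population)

Answer: χ² = 13.2000, fail to reject H₀

Derivation:
df = n - 1 = 22
χ² = (n-1)s²/σ₀² = 22×27.60/46 = 13.2000
Critical values: χ²_{0.975,22} = 10.982, χ²_{0.025,22} = 36.781
Rejection region: χ² < 10.982 or χ² > 36.781
Decision: fail to reject H₀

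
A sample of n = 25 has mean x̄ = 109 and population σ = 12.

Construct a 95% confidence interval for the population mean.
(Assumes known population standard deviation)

Answer: (104.2960, 113.7040)

Derivation:
Confidence level: 95%, α = 0.05
z_0.025 = 1.960
SE = σ/√n = 12/√25 = 2.4000
Margin of error = 1.960 × 2.4000 = 4.7040
CI: x̄ ± margin = 109 ± 4.7040
CI: (104.2960, 113.7040)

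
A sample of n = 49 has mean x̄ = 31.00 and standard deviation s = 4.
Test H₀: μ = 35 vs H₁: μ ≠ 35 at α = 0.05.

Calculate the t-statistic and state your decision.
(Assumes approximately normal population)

Answer: t = -7.0004, reject H₀

Derivation:
df = n - 1 = 48
SE = s/√n = 4/√49 = 0.5714
t = (x̄ - μ₀)/SE = (31.00 - 35)/0.5714 = -7.0004
Critical value: t_{0.025,48} = ±2.011
p-value < 0.0001
Decision: reject H₀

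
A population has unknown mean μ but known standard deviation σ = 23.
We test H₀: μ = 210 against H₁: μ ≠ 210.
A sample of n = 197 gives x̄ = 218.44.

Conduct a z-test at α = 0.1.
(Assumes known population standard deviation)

Standard error: SE = σ/√n = 23/√197 = 1.6387
z-statistic: z = (x̄ - μ₀)/SE = (218.44 - 210)/1.6387 = 5.1504
Critical value: ±1.645
p-value < 0.0001
Decision: reject H₀

Answer: z = 5.1504, reject H₀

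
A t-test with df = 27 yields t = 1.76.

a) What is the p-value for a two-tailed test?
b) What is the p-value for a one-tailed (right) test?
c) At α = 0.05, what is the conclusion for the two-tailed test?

Using t-distribution with df = 27:
a) Two-tailed: p = 2×P(T > 1.76) = 0.0897
b) One-tailed: p = P(T > 1.76) = 0.0449
c) 0.0897 ≥ 0.05, fail to reject H₀

Answer: a) 0.0897, b) 0.0449, c) fail to reject H₀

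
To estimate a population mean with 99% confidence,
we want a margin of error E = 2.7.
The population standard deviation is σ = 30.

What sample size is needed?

z_0.005 = 2.576
n = (z×σ/E)² = (2.576×30/2.7)²
n = 819.2316
Round up: n = 820

Answer: n = 820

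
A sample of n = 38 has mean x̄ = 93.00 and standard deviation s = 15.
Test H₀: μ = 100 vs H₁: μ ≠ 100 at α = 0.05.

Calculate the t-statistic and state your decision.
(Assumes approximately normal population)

df = n - 1 = 37
SE = s/√n = 15/√38 = 2.4333
t = (x̄ - μ₀)/SE = (93.00 - 100)/2.4333 = -2.8768
Critical value: t_{0.025,37} = ±2.026
p-value ≈ 0.0066
Decision: reject H₀

Answer: t = -2.8768, reject H₀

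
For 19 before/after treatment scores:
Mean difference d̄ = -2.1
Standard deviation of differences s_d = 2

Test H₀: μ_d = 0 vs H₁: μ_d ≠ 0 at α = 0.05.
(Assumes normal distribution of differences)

df = n - 1 = 18
SE = s_d/√n = 2/√19 = 0.4588
t = d̄/SE = -2.1/0.4588 = -4.5772
Critical value: t_{0.025,18} = ±2.101
p-value ≈ 0.0002
Decision: reject H₀

Answer: t = -4.5772, reject H₀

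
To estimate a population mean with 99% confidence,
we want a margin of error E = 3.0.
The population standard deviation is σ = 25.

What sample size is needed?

Answer: n = 461

Derivation:
z_0.005 = 2.576
n = (z×σ/E)² = (2.576×25/3.0)²
n = 460.8178
Round up: n = 461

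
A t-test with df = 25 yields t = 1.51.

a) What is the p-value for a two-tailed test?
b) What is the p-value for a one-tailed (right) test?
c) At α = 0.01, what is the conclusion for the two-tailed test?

Using t-distribution with df = 25:
a) Two-tailed: p = 2×P(T > 1.51) = 0.1436
b) One-tailed: p = P(T > 1.51) = 0.0718
c) 0.1436 ≥ 0.01, fail to reject H₀

Answer: a) 0.1436, b) 0.0718, c) fail to reject H₀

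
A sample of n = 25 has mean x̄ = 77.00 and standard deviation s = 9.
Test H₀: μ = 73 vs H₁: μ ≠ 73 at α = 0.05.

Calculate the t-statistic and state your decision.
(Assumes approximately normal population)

Answer: t = 2.2222, reject H₀

Derivation:
df = n - 1 = 24
SE = s/√n = 9/√25 = 1.8000
t = (x̄ - μ₀)/SE = (77.00 - 73)/1.8000 = 2.2222
Critical value: t_{0.025,24} = ±2.064
p-value ≈ 0.0359
Decision: reject H₀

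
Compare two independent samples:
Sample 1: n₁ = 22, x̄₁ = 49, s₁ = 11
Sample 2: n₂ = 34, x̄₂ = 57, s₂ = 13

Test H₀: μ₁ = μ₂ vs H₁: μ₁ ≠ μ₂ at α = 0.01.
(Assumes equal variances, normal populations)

Pooled variance: s²_p = [21×11² + 33×13²]/(54) = 150.3333
s_p = 12.2610
SE = s_p×√(1/n₁ + 1/n₂) = 12.2610×√(1/22 + 1/34) = 3.3548
t = (x̄₁ - x̄₂)/SE = (49 - 57)/3.3548 = -2.3846
df = 54, t-critical = ±2.670
Decision: fail to reject H₀

Answer: t = -2.3846, fail to reject H₀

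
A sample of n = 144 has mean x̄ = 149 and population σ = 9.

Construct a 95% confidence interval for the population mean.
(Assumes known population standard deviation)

Answer: (147.5300, 150.4700)

Derivation:
Confidence level: 95%, α = 0.05
z_0.025 = 1.960
SE = σ/√n = 9/√144 = 0.7500
Margin of error = 1.960 × 0.7500 = 1.4700
CI: x̄ ± margin = 149 ± 1.4700
CI: (147.5300, 150.4700)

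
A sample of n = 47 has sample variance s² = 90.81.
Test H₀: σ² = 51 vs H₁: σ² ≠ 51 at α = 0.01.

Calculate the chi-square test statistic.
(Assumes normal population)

Answer: χ² = 81.9071, reject H₀

Derivation:
df = n - 1 = 46
χ² = (n-1)s²/σ₀² = 46×90.81/51 = 81.9071
Critical values: χ²_{0.995,46} = 25.041, χ²_{0.005,46} = 74.437
Rejection region: χ² < 25.041 or χ² > 74.437
Decision: reject H₀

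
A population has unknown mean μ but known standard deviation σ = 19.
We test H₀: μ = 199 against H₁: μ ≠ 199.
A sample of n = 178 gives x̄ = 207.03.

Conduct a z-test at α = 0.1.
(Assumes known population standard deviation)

Standard error: SE = σ/√n = 19/√178 = 1.4241
z-statistic: z = (x̄ - μ₀)/SE = (207.03 - 199)/1.4241 = 5.6386
Critical value: ±1.645
p-value < 0.0001
Decision: reject H₀

Answer: z = 5.6386, reject H₀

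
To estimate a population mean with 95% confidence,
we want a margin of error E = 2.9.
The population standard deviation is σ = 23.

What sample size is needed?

Answer: n = 242

Derivation:
z_0.025 = 1.960
n = (z×σ/E)² = (1.960×23/2.9)²
n = 241.6417
Round up: n = 242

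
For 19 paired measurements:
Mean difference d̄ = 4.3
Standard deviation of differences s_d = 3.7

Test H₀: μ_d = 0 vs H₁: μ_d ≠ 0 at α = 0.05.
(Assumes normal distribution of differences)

Answer: t = 5.0660, reject H₀

Derivation:
df = n - 1 = 18
SE = s_d/√n = 3.7/√19 = 0.8488
t = d̄/SE = 4.3/0.8488 = 5.0660
Critical value: t_{0.025,18} = ±2.101
p-value ≈ 0.0001
Decision: reject H₀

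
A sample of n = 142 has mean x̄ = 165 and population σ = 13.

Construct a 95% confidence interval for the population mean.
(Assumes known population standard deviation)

Confidence level: 95%, α = 0.05
z_0.025 = 1.960
SE = σ/√n = 13/√142 = 1.0909
Margin of error = 1.960 × 1.0909 = 2.1382
CI: x̄ ± margin = 165 ± 2.1382
CI: (162.8618, 167.1382)

Answer: (162.8618, 167.1382)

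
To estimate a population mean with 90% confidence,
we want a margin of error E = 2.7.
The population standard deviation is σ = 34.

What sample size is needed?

Answer: n = 430

Derivation:
z_0.05 = 1.645
n = (z×σ/E)² = (1.645×34/2.7)²
n = 429.1036
Round up: n = 430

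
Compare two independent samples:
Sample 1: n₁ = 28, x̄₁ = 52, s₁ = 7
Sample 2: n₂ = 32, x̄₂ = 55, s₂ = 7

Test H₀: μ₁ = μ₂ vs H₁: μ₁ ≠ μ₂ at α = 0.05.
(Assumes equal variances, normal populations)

Answer: t = -1.6562, fail to reject H₀

Derivation:
Pooled variance: s²_p = [27×7² + 31×7²]/(58) = 49.0000
s_p = 7.0000
SE = s_p×√(1/n₁ + 1/n₂) = 7.0000×√(1/28 + 1/32) = 1.8114
t = (x̄₁ - x̄₂)/SE = (52 - 55)/1.8114 = -1.6562
df = 58, t-critical = ±2.002
Decision: fail to reject H₀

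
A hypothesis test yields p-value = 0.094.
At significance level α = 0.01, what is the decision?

Answer: fail to reject H₀

Derivation:
Compare p-value to α:
0.094 ≥ 0.01
Decision: fail to reject H₀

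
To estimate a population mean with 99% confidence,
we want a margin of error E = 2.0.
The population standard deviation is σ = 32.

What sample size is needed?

Answer: n = 1699

Derivation:
z_0.005 = 2.576
n = (z×σ/E)² = (2.576×32/2.0)²
n = 1698.7587
Round up: n = 1699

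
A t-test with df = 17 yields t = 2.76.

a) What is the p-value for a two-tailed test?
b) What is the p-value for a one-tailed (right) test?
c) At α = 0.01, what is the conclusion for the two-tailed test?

Using t-distribution with df = 17:
a) Two-tailed: p = 2×P(T > 2.76) = 0.0134
b) One-tailed: p = P(T > 2.76) = 0.0067
c) 0.0134 ≥ 0.01, fail to reject H₀

Answer: a) 0.0134, b) 0.0067, c) fail to reject H₀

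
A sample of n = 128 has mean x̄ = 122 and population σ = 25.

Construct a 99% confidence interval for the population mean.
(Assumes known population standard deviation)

Confidence level: 99%, α = 0.01
z_0.005 = 2.576
SE = σ/√n = 25/√128 = 2.2097
Margin of error = 2.576 × 2.2097 = 5.6922
CI: x̄ ± margin = 122 ± 5.6922
CI: (116.3078, 127.6922)

Answer: (116.3078, 127.6922)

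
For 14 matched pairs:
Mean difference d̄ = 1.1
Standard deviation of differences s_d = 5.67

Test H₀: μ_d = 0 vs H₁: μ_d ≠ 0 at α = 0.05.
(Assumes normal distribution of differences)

Answer: t = 0.7259, fail to reject H₀

Derivation:
df = n - 1 = 13
SE = s_d/√n = 5.67/√14 = 1.5154
t = d̄/SE = 1.1/1.5154 = 0.7259
Critical value: t_{0.025,13} = ±2.160
p-value ≈ 0.4808
Decision: fail to reject H₀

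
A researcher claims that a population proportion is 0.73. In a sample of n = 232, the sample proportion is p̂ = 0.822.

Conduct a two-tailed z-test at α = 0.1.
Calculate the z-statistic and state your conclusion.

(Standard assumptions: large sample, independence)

H₀: p = 0.73, H₁: p ≠ 0.73
Standard error: SE = √(p₀(1-p₀)/n) = √(0.73×0.27/232) = 0.029147
z-statistic: z = (p̂ - p₀)/SE = (0.822 - 0.73)/0.029147 = 3.1564
Critical value: z_0.05 = ±1.645
p-value = 0.0016
Decision: reject H₀ at α = 0.1

Answer: z = 3.1564, reject H₀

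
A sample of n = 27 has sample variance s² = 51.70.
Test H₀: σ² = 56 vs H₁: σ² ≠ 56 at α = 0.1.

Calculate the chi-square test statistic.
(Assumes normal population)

Answer: χ² = 24.0036, fail to reject H₀

Derivation:
df = n - 1 = 26
χ² = (n-1)s²/σ₀² = 26×51.70/56 = 24.0036
Critical values: χ²_{0.95,26} = 15.379, χ²_{0.05,26} = 38.885
Rejection region: χ² < 15.379 or χ² > 38.885
Decision: fail to reject H₀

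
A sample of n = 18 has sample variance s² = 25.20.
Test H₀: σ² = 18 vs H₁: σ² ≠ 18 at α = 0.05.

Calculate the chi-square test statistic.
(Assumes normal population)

df = n - 1 = 17
χ² = (n-1)s²/σ₀² = 17×25.20/18 = 23.8000
Critical values: χ²_{0.975,17} = 7.564, χ²_{0.025,17} = 30.191
Rejection region: χ² < 7.564 or χ² > 30.191
Decision: fail to reject H₀

Answer: χ² = 23.8000, fail to reject H₀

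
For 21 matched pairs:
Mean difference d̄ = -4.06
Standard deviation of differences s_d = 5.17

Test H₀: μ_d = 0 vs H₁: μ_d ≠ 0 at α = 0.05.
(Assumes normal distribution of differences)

df = n - 1 = 20
SE = s_d/√n = 5.17/√21 = 1.1282
t = d̄/SE = -4.06/1.1282 = -3.5987
Critical value: t_{0.025,20} = ±2.086
p-value ≈ 0.0018
Decision: reject H₀

Answer: t = -3.5987, reject H₀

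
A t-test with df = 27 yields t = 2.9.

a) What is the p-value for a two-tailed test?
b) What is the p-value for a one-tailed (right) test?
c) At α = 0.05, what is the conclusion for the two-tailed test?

Using t-distribution with df = 27:
a) Two-tailed: p = 2×P(T > 2.9) = 0.0073
b) One-tailed: p = P(T > 2.9) = 0.0037
c) 0.0073 < 0.05, reject H₀

Answer: a) 0.0073, b) 0.0037, c) reject H₀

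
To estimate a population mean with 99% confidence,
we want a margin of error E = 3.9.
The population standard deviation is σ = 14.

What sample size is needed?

Answer: n = 86

Derivation:
z_0.005 = 2.576
n = (z×σ/E)² = (2.576×14/3.9)²
n = 85.5103
Round up: n = 86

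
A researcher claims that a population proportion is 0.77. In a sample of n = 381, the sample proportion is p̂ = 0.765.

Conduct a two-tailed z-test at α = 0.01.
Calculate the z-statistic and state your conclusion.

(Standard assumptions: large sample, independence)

H₀: p = 0.77, H₁: p ≠ 0.77
Standard error: SE = √(p₀(1-p₀)/n) = √(0.77×0.23/381) = 0.021560
z-statistic: z = (p̂ - p₀)/SE = (0.765 - 0.77)/0.021560 = -0.2319
Critical value: z_0.005 = ±2.576
p-value = 0.8166
Decision: fail to reject H₀ at α = 0.01

Answer: z = -0.2319, fail to reject H₀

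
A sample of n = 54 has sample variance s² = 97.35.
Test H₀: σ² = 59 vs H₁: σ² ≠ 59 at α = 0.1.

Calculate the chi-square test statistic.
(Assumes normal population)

Answer: χ² = 87.4500, reject H₀

Derivation:
df = n - 1 = 53
χ² = (n-1)s²/σ₀² = 53×97.35/59 = 87.4500
Critical values: χ²_{0.95,53} = 37.276, χ²_{0.05,53} = 70.993
Rejection region: χ² < 37.276 or χ² > 70.993
Decision: reject H₀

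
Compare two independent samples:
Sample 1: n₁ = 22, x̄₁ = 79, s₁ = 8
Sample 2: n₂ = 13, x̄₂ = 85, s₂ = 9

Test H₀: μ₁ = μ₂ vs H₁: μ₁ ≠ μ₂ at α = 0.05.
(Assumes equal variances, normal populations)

Pooled variance: s²_p = [21×8² + 12×9²]/(33) = 70.1818
s_p = 8.3775
SE = s_p×√(1/n₁ + 1/n₂) = 8.3775×√(1/22 + 1/13) = 2.9307
t = (x̄₁ - x̄₂)/SE = (79 - 85)/2.9307 = -2.0473
df = 33, t-critical = ±2.035
Decision: reject H₀

Answer: t = -2.0473, reject H₀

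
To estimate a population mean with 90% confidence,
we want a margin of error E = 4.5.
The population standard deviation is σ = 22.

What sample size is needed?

z_0.05 = 1.645
n = (z×σ/E)² = (1.645×22/4.5)²
n = 64.6773
Round up: n = 65

Answer: n = 65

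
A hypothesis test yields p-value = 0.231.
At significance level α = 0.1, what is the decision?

Compare p-value to α:
0.231 ≥ 0.1
Decision: fail to reject H₀

Answer: fail to reject H₀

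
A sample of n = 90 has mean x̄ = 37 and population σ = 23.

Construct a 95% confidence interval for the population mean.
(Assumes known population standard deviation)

Confidence level: 95%, α = 0.05
z_0.025 = 1.960
SE = σ/√n = 23/√90 = 2.4244
Margin of error = 1.960 × 2.4244 = 4.7518
CI: x̄ ± margin = 37 ± 4.7518
CI: (32.2482, 41.7518)

Answer: (32.2482, 41.7518)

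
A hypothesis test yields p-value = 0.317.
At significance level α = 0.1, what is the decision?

Compare p-value to α:
0.317 ≥ 0.1
Decision: fail to reject H₀

Answer: fail to reject H₀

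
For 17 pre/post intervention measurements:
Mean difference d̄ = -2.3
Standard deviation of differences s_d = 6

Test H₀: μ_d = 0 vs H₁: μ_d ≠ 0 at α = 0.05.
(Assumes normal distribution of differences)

df = n - 1 = 16
SE = s_d/√n = 6/√17 = 1.4552
t = d̄/SE = -2.3/1.4552 = -1.5805
Critical value: t_{0.025,16} = ±2.120
p-value ≈ 0.1336
Decision: fail to reject H₀

Answer: t = -1.5805, fail to reject H₀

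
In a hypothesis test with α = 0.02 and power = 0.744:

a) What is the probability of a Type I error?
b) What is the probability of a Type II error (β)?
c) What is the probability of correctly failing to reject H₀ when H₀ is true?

a) Type I error probability = α = 0.02
b) Power = P(reject H₀ | H₁ true) = 1 - β = 0.744, so Type II error probability = β = 1 - Power = 0.256
c) P(fail to reject H₀ | H₀ true) = 1 - α = 0.98

Answer: a) 0.02, b) 0.256, c) 0.98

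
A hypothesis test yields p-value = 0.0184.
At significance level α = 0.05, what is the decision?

Compare p-value to α:
0.0184 < 0.05
Decision: reject H₀

Answer: reject H₀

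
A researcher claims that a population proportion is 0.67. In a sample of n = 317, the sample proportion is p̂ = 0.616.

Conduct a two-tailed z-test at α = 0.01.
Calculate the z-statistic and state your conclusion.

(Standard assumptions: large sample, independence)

Answer: z = -2.0447, fail to reject H₀

Derivation:
H₀: p = 0.67, H₁: p ≠ 0.67
Standard error: SE = √(p₀(1-p₀)/n) = √(0.67×0.33/317) = 0.026410
z-statistic: z = (p̂ - p₀)/SE = (0.616 - 0.67)/0.026410 = -2.0447
Critical value: z_0.005 = ±2.576
p-value = 0.0409
Decision: fail to reject H₀ at α = 0.01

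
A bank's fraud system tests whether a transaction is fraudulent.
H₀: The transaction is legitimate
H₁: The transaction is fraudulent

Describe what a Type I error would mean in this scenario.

Answer: Blocking a legitimate transaction as fraud

Derivation:
A Type I error (probability α) occurs when we reject a true H₀.
A Type II error (probability β) occurs when we fail to reject a false H₀.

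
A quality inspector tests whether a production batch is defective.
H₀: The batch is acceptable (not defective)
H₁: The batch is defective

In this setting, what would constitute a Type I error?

A Type I error (probability α) occurs when we reject a true H₀.
A Type II error (probability β) occurs when we fail to reject a false H₀.

Answer: Rejecting an acceptable batch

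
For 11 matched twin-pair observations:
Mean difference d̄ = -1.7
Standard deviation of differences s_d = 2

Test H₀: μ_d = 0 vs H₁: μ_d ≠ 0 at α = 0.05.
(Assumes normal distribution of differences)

Answer: t = -2.8192, reject H₀

Derivation:
df = n - 1 = 10
SE = s_d/√n = 2/√11 = 0.6030
t = d̄/SE = -1.7/0.6030 = -2.8192
Critical value: t_{0.025,10} = ±2.228
p-value ≈ 0.0182
Decision: reject H₀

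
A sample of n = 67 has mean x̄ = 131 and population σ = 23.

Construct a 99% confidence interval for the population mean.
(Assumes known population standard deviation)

Confidence level: 99%, α = 0.01
z_0.005 = 2.576
SE = σ/√n = 23/√67 = 2.8099
Margin of error = 2.576 × 2.8099 = 7.2383
CI: x̄ ± margin = 131 ± 7.2383
CI: (123.7617, 138.2383)

Answer: (123.7617, 138.2383)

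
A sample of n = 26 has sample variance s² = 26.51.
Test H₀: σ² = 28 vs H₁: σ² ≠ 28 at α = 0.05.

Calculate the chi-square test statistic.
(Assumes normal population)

df = n - 1 = 25
χ² = (n-1)s²/σ₀² = 25×26.51/28 = 23.6696
Critical values: χ²_{0.975,25} = 13.120, χ²_{0.025,25} = 40.646
Rejection region: χ² < 13.120 or χ² > 40.646
Decision: fail to reject H₀

Answer: χ² = 23.6696, fail to reject H₀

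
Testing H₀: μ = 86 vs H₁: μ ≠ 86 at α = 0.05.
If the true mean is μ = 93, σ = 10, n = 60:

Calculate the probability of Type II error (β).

Answer: β ≈ 0.0003

Derivation:
SE = σ/√n = 10/√60 = 1.2910
Critical values: μ₀ ± z_0.025×SE = 86 ± 1.960×1.2910
Acceptance region: (83.4696, 88.5304)
Under H₁ (μ = 93): z_high = (88.5304 - 93)/1.2910 = -3.4621, z_low = (83.4696 - 93)/1.2910 = -7.3822
β = P(not reject | H₁) = Φ(-3.4621) - Φ(-7.3822) ≈ 0.0003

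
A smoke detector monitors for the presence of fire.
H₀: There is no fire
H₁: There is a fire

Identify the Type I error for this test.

Answer: The alarm sounds when there is no fire (false alarm)

Derivation:
A Type I error (probability α) occurs when we reject a true H₀.
A Type II error (probability β) occurs when we fail to reject a false H₀.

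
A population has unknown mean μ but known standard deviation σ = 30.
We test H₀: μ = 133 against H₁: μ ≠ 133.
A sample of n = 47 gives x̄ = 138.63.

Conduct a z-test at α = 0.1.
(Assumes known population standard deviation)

Answer: z = 1.2866, fail to reject H₀

Derivation:
Standard error: SE = σ/√n = 30/√47 = 4.3759
z-statistic: z = (x̄ - μ₀)/SE = (138.63 - 133)/4.3759 = 1.2866
Critical value: ±1.645
p-value = 0.1982
Decision: fail to reject H₀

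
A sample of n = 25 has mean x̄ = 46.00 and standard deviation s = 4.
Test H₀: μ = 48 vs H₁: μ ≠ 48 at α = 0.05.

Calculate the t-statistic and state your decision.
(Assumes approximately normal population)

df = n - 1 = 24
SE = s/√n = 4/√25 = 0.8000
t = (x̄ - μ₀)/SE = (46.00 - 48)/0.8000 = -2.5000
Critical value: t_{0.025,24} = ±2.064
p-value ≈ 0.0197
Decision: reject H₀

Answer: t = -2.5000, reject H₀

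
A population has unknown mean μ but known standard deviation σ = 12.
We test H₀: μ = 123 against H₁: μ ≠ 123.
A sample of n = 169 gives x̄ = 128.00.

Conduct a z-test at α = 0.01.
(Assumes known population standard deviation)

Standard error: SE = σ/√n = 12/√169 = 0.9231
z-statistic: z = (x̄ - μ₀)/SE = (128.00 - 123)/0.9231 = 5.4165
Critical value: ±2.576
p-value < 0.0001
Decision: reject H₀

Answer: z = 5.4165, reject H₀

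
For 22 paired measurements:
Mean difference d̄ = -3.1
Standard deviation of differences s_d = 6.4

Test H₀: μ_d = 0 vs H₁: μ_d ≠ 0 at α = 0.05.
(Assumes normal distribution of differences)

Answer: t = -2.2719, reject H₀

Derivation:
df = n - 1 = 21
SE = s_d/√n = 6.4/√22 = 1.3645
t = d̄/SE = -3.1/1.3645 = -2.2719
Critical value: t_{0.025,21} = ±2.080
p-value ≈ 0.0337
Decision: reject H₀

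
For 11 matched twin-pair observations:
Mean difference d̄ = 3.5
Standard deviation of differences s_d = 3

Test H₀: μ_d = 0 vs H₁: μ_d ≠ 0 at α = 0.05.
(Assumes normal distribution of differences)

Answer: t = 3.8695, reject H₀

Derivation:
df = n - 1 = 10
SE = s_d/√n = 3/√11 = 0.9045
t = d̄/SE = 3.5/0.9045 = 3.8695
Critical value: t_{0.025,10} = ±2.228
p-value ≈ 0.0031
Decision: reject H₀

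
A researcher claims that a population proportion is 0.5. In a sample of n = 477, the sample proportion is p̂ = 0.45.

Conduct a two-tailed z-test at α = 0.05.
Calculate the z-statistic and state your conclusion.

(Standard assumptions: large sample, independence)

H₀: p = 0.5, H₁: p ≠ 0.5
Standard error: SE = √(p₀(1-p₀)/n) = √(0.5×0.5/477) = 0.022893
z-statistic: z = (p̂ - p₀)/SE = (0.45 - 0.5)/0.022893 = -2.1841
Critical value: z_0.025 = ±1.960
p-value = 0.0290
Decision: reject H₀ at α = 0.05

Answer: z = -2.1841, reject H₀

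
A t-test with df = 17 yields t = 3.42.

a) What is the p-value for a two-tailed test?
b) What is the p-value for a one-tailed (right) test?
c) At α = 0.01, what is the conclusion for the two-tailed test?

Using t-distribution with df = 17:
a) Two-tailed: p = 2×P(T > 3.42) = 0.0033
b) One-tailed: p = P(T > 3.42) = 0.0016
c) 0.0033 < 0.01, reject H₀

Answer: a) 0.0033, b) 0.0016, c) reject H₀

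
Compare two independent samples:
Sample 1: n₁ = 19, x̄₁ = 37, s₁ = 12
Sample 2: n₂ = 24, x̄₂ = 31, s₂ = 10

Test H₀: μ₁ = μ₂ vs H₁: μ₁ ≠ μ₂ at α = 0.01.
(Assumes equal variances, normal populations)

Pooled variance: s²_p = [18×12² + 23×10²]/(41) = 119.3171
s_p = 10.9232
SE = s_p×√(1/n₁ + 1/n₂) = 10.9232×√(1/19 + 1/24) = 3.3543
t = (x̄₁ - x̄₂)/SE = (37 - 31)/3.3543 = 1.7887
df = 41, t-critical = ±2.701
Decision: fail to reject H₀

Answer: t = 1.7887, fail to reject H₀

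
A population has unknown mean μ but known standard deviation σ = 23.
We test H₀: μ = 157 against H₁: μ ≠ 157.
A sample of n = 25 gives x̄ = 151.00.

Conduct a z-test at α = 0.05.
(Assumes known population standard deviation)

Answer: z = -1.3043, fail to reject H₀

Derivation:
Standard error: SE = σ/√n = 23/√25 = 4.6000
z-statistic: z = (x̄ - μ₀)/SE = (151.00 - 157)/4.6000 = -1.3043
Critical value: ±1.960
p-value = 0.1921
Decision: fail to reject H₀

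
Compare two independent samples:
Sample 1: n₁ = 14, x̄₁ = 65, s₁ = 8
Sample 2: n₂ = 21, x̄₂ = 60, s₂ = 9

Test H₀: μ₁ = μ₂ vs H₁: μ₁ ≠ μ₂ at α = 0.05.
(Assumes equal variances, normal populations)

Pooled variance: s²_p = [13×8² + 20×9²]/(33) = 74.3030
s_p = 8.6199
SE = s_p×√(1/n₁ + 1/n₂) = 8.6199×√(1/14 + 1/21) = 2.9741
t = (x̄₁ - x̄₂)/SE = (65 - 60)/2.9741 = 1.6812
df = 33, t-critical = ±2.035
Decision: fail to reject H₀

Answer: t = 1.6812, fail to reject H₀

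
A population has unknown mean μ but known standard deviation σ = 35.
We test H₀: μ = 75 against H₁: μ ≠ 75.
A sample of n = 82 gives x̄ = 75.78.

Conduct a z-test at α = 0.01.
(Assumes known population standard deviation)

Answer: z = 0.2018, fail to reject H₀

Derivation:
Standard error: SE = σ/√n = 35/√82 = 3.8651
z-statistic: z = (x̄ - μ₀)/SE = (75.78 - 75)/3.8651 = 0.2018
Critical value: ±2.576
p-value = 0.8401
Decision: fail to reject H₀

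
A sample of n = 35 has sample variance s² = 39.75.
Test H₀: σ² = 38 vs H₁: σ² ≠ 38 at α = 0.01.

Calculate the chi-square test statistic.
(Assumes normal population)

Answer: χ² = 35.5658, fail to reject H₀

Derivation:
df = n - 1 = 34
χ² = (n-1)s²/σ₀² = 34×39.75/38 = 35.5658
Critical values: χ²_{0.995,34} = 16.501, χ²_{0.005,34} = 58.964
Rejection region: χ² < 16.501 or χ² > 58.964
Decision: fail to reject H₀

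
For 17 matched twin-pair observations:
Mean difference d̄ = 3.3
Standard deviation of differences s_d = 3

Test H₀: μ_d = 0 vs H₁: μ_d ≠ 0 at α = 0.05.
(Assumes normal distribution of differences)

df = n - 1 = 16
SE = s_d/√n = 3/√17 = 0.7276
t = d̄/SE = 3.3/0.7276 = 4.5355
Critical value: t_{0.025,16} = ±2.120
p-value ≈ 0.0003
Decision: reject H₀

Answer: t = 4.5355, reject H₀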